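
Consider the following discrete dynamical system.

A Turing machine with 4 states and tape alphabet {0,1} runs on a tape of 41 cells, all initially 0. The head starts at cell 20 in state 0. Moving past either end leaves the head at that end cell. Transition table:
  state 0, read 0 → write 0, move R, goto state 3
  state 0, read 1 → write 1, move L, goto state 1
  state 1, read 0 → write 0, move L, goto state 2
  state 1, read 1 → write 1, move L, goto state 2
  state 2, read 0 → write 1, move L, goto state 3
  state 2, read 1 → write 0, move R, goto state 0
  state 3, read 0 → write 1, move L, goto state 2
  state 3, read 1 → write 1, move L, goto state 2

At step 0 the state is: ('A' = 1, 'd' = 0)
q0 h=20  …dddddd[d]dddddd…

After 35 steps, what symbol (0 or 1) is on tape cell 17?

k=0  q0 h=20  …dddddd[d]dddddd…
k=1  q3 h=21  …dddddd[d]dddddd…
k=2  q2 h=20  …dddddd[d]Addddd…
k=3  q3 h=19  …dddddd[d]AAdddd…
k=4  q2 h=18  …dddddd[d]AAAddd…
k=5  q3 h=17  …dddddd[d]AAAAdd…
k=6  q2 h=16  …dddddd[d]AAAAAd…
k=7  q3 h=15  …dddddd[d]AAAAAA…
k=8  q2 h=14  …dddddd[d]AAAAAA…
k=9  q3 h=13  …dddddd[d]AAAAAA…
k=10  q2 h=12  …dddddd[d]AAAAAA…
k=11  q3 h=11  …dddddd[d]AAAAAA…
k=12  q2 h=10  …dddddd[d]AAAAAA…
k=13  q3 h= 9  …dddddd[d]AAAAAA…
k=14  q2 h= 8  …dddddd[d]AAAAAA…
k=15  q3 h= 7  …dddddd[d]AAAAAA…
k=16  q2 h= 6  |dddddd[d]AAAAAA…
k=17  q3 h= 5  |ddddd[d]AAAAAA…
k=18  q2 h= 4  |dddd[d]AAAAAA…
k=19  q3 h= 3  |ddd[d]AAAAAA…
k=20  q2 h= 2  |dd[d]AAAAAA…
k=21  q3 h= 1  |d[d]AAAAAA…
k=22  q2 h= 0  |[d]AAAAAA…
k=23  q3 h= 0  |[A]AAAAAA…
k=24  q2 h= 0  |[A]AAAAAA…
k=25  q0 h= 1  |d[A]AAAAAA…
k=26  q1 h= 0  |[d]AAAAAA…
k=27  q2 h= 0  |[d]AAAAAA…
k=28  q3 h= 0  |[A]AAAAAA…
k=29  q2 h= 0  |[A]AAAAAA…
k=30  q0 h= 1  |d[A]AAAAAA…
k=31  q1 h= 0  |[d]AAAAAA…
k=32  q2 h= 0  |[d]AAAAAA…
k=33  q3 h= 0  |[A]AAAAAA…
k=34  q2 h= 0  |[A]AAAAAA…
k=35  q0 h= 1  |d[A]AAAAAA…

1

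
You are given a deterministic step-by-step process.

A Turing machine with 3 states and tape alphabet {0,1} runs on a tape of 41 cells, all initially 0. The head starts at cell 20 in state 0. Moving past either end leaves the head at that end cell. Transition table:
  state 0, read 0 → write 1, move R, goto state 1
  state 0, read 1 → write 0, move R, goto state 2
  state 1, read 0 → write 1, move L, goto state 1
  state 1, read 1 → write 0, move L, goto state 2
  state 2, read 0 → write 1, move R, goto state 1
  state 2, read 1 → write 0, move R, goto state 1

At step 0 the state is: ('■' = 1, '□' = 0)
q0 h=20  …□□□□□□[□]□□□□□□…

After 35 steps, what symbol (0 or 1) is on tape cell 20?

1

0) q0 h=20  …□□□□□□[□]□□□□□□…
1) q1 h=21  …□□□□□■[□]□□□□□□…
2) q1 h=20  …□□□□□□[■]■□□□□□…
3) q2 h=19  …□□□□□□[□]□■□□□□…
4) q1 h=20  …□□□□□■[□]■□□□□□…
5) q1 h=19  …□□□□□□[■]■■□□□□…
6) q2 h=18  …□□□□□□[□]□■■□□□…
7) q1 h=19  …□□□□□■[□]■■□□□□…
8) q1 h=18  …□□□□□□[■]■■■□□□…
9) q2 h=17  …□□□□□□[□]□■■■□□…
10) q1 h=18  …□□□□□■[□]■■■□□□…
11) q1 h=17  …□□□□□□[■]■■■■□□…
12) q2 h=16  …□□□□□□[□]□■■■■□…
13) q1 h=17  …□□□□□■[□]■■■■□□…
14) q1 h=16  …□□□□□□[■]■■■■■□…
15) q2 h=15  …□□□□□□[□]□■■■■■…
16) q1 h=16  …□□□□□■[□]■■■■■□…
17) q1 h=15  …□□□□□□[■]■■■■■■…
18) q2 h=14  …□□□□□□[□]□■■■■■…
19) q1 h=15  …□□□□□■[□]■■■■■■…
20) q1 h=14  …□□□□□□[■]■■■■■■…
21) q2 h=13  …□□□□□□[□]□■■■■■…
22) q1 h=14  …□□□□□■[□]■■■■■■…
23) q1 h=13  …□□□□□□[■]■■■■■■…
24) q2 h=12  …□□□□□□[□]□■■■■■…
25) q1 h=13  …□□□□□■[□]■■■■■■…
26) q1 h=12  …□□□□□□[■]■■■■■■…
27) q2 h=11  …□□□□□□[□]□■■■■■…
28) q1 h=12  …□□□□□■[□]■■■■■■…
29) q1 h=11  …□□□□□□[■]■■■■■■…
30) q2 h=10  …□□□□□□[□]□■■■■■…
31) q1 h=11  …□□□□□■[□]■■■■■■…
32) q1 h=10  …□□□□□□[■]■■■■■■…
33) q2 h= 9  …□□□□□□[□]□■■■■■…
34) q1 h=10  …□□□□□■[□]■■■■■■…
35) q1 h= 9  …□□□□□□[■]■■■■■■…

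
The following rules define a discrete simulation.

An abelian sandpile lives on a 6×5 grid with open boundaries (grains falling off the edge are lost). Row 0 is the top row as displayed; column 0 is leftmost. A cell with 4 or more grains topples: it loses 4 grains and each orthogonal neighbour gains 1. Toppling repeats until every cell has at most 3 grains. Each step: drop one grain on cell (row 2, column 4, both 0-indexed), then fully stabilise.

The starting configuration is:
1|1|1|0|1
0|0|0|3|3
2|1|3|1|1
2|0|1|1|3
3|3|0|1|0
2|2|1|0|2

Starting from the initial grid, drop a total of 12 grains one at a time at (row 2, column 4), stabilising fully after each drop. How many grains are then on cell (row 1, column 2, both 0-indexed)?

step 0: 1|1|1|0|1
0|0|0|3|3
2|1|3|1|1
2|0|1|1|3
3|3|0|1|0
2|2|1|0|2
step 1: 1|1|1|0|1
0|0|0|3|3
2|1|3|1|2
2|0|1|1|3
3|3|0|1|0
2|2|1|0|2
step 2: 1|1|1|0|1
0|0|0|3|3
2|1|3|1|3
2|0|1|1|3
3|3|0|1|0
2|2|1|0|2
step 3: 1|1|1|1|2
0|0|1|0|1
2|1|3|3|2
2|0|1|2|0
3|3|0|1|1
2|2|1|0|2
step 4: 1|1|1|1|2
0|0|1|0|1
2|1|3|3|3
2|0|1|2|0
3|3|0|1|1
2|2|1|0|2
step 5: 1|1|1|1|2
0|0|2|1|2
2|2|0|1|1
2|0|2|3|1
3|3|0|1|1
2|2|1|0|2
step 6: 1|1|1|1|2
0|0|2|1|2
2|2|0|1|2
2|0|2|3|1
3|3|0|1|1
2|2|1|0|2
step 7: 1|1|1|1|2
0|0|2|1|2
2|2|0|1|3
2|0|2|3|1
3|3|0|1|1
2|2|1|0|2
step 8: 1|1|1|1|2
0|0|2|1|3
2|2|0|2|0
2|0|2|3|2
3|3|0|1|1
2|2|1|0|2
step 9: 1|1|1|1|2
0|0|2|1|3
2|2|0|2|1
2|0|2|3|2
3|3|0|1|1
2|2|1|0|2
step 10: 1|1|1|1|2
0|0|2|1|3
2|2|0|2|2
2|0|2|3|2
3|3|0|1|1
2|2|1|0|2
step 11: 1|1|1|1|2
0|0|2|1|3
2|2|0|2|3
2|0|2|3|2
3|3|0|1|1
2|2|1|0|2
step 12: 1|1|1|1|3
0|0|2|2|0
2|2|0|3|1
2|0|2|3|3
3|3|0|1|1
2|2|1|0|2

2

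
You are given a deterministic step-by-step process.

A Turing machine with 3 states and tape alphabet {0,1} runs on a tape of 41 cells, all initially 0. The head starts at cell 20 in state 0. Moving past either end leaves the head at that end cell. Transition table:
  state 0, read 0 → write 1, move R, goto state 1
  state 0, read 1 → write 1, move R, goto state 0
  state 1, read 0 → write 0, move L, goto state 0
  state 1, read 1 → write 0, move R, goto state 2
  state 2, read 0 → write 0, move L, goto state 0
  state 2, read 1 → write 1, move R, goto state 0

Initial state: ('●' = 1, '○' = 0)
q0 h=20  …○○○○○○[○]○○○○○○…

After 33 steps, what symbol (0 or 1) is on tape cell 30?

0) q0 h=20  …○○○○○○[○]○○○○○○…
1) q1 h=21  …○○○○○●[○]○○○○○○…
2) q0 h=20  …○○○○○○[●]○○○○○○…
3) q0 h=21  …○○○○○●[○]○○○○○○…
4) q1 h=22  …○○○○●●[○]○○○○○○…
5) q0 h=21  …○○○○○●[●]○○○○○○…
6) q0 h=22  …○○○○●●[○]○○○○○○…
7) q1 h=23  …○○○●●●[○]○○○○○○…
8) q0 h=22  …○○○○●●[●]○○○○○○…
9) q0 h=23  …○○○●●●[○]○○○○○○…
10) q1 h=24  …○○●●●●[○]○○○○○○…
11) q0 h=23  …○○○●●●[●]○○○○○○…
12) q0 h=24  …○○●●●●[○]○○○○○○…
13) q1 h=25  …○●●●●●[○]○○○○○○…
14) q0 h=24  …○○●●●●[●]○○○○○○…
15) q0 h=25  …○●●●●●[○]○○○○○○…
16) q1 h=26  …●●●●●●[○]○○○○○○…
17) q0 h=25  …○●●●●●[●]○○○○○○…
18) q0 h=26  …●●●●●●[○]○○○○○○…
19) q1 h=27  …●●●●●●[○]○○○○○○…
20) q0 h=26  …●●●●●●[●]○○○○○○…
21) q0 h=27  …●●●●●●[○]○○○○○○…
22) q1 h=28  …●●●●●●[○]○○○○○○…
23) q0 h=27  …●●●●●●[●]○○○○○○…
24) q0 h=28  …●●●●●●[○]○○○○○○…
25) q1 h=29  …●●●●●●[○]○○○○○○…
26) q0 h=28  …●●●●●●[●]○○○○○○…
27) q0 h=29  …●●●●●●[○]○○○○○○…
28) q1 h=30  …●●●●●●[○]○○○○○○…
29) q0 h=29  …●●●●●●[●]○○○○○○…
30) q0 h=30  …●●●●●●[○]○○○○○○…
31) q1 h=31  …●●●●●●[○]○○○○○○…
32) q0 h=30  …●●●●●●[●]○○○○○○…
33) q0 h=31  …●●●●●●[○]○○○○○○…

1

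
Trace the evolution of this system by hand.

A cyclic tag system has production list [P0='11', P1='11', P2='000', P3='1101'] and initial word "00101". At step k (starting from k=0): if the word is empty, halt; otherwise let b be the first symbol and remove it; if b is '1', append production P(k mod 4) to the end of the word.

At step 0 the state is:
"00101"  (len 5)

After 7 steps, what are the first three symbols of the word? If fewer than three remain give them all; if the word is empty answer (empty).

t=0: "00101"  (len 5)
t=1: "0101"  (len 4)
t=2: "101"  (len 3)
t=3: "01000"  (len 5)
t=4: "1000"  (len 4)
t=5: "00011"  (len 5)
t=6: "0011"  (len 4)
t=7: "011"  (len 3)

011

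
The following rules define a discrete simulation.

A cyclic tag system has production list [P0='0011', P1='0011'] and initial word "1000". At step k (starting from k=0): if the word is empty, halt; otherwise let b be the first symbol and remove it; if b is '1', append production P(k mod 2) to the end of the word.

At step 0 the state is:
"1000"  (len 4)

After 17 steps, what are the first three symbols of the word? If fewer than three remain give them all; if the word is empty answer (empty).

011

gen 0: "1000"  (len 4)
gen 1: "0000011"  (len 7)
gen 2: "000011"  (len 6)
gen 3: "00011"  (len 5)
gen 4: "0011"  (len 4)
gen 5: "011"  (len 3)
gen 6: "11"  (len 2)
gen 7: "10011"  (len 5)
gen 8: "00110011"  (len 8)
gen 9: "0110011"  (len 7)
gen 10: "110011"  (len 6)
gen 11: "100110011"  (len 9)
gen 12: "001100110011"  (len 12)
gen 13: "01100110011"  (len 11)
gen 14: "1100110011"  (len 10)
gen 15: "1001100110011"  (len 13)
gen 16: "0011001100110011"  (len 16)
gen 17: "011001100110011"  (len 15)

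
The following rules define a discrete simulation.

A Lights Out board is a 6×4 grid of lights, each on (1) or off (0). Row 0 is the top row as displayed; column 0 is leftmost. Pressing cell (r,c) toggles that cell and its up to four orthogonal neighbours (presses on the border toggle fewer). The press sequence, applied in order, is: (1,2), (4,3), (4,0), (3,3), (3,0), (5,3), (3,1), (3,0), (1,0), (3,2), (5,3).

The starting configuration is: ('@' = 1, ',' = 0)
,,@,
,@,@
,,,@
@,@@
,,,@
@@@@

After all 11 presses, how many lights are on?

11

0) ,,@,
,@,@
,,,@
@,@@
,,,@
@@@@
1) ,,,,
,,@,
,,@@
@,@@
,,,@
@@@@
2) ,,,,
,,@,
,,@@
@,@,
,,@,
@@@,
3) ,,,,
,,@,
,,@@
,,@,
@@@,
,@@,
4) ,,,,
,,@,
,,@,
,,,@
@@@@
,@@,
5) ,,,,
,,@,
@,@,
@@,@
,@@@
,@@,
6) ,,,,
,,@,
@,@,
@@,@
,@@,
,@,@
7) ,,,,
,,@,
@@@,
,,@@
,,@,
,@,@
8) ,,,,
,,@,
,@@,
@@@@
@,@,
,@,@
9) @,,,
@@@,
@@@,
@@@@
@,@,
,@,@
10) @,,,
@@@,
@@,,
@,,,
@,,,
,@,@
11) @,,,
@@@,
@@,,
@,,,
@,,@
,@@,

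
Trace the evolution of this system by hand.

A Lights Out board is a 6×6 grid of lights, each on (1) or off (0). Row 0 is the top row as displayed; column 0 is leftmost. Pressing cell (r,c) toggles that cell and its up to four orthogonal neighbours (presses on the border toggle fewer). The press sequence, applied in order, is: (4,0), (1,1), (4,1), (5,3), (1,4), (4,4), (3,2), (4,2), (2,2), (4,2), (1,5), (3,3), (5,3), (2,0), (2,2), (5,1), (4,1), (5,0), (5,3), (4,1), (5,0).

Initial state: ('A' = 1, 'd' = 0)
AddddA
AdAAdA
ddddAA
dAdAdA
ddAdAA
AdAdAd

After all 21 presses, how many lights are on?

19

0) AddddA
AdAAdA
ddddAA
dAdAdA
ddAdAA
AdAdAd
1) AddddA
AdAAdA
ddddAA
AAdAdA
AAAdAA
ddAdAd
2) AAdddA
dAdAdA
dAddAA
AAdAdA
AAAdAA
ddAdAd
3) AAdddA
dAdAdA
dAddAA
AddAdA
ddddAA
dAAdAd
4) AAdddA
dAdAdA
dAddAA
AddAdA
dddAAA
dAdAdd
5) AAddAA
dAddAd
dAdddA
AddAdA
dddAAA
dAdAdd
6) AAddAA
dAddAd
dAdddA
AddAAA
dddddd
dAdAAd
7) AAddAA
dAddAd
dAAddA
AAAdAA
ddAddd
dAdAAd
8) AAddAA
dAddAd
dAAddA
AAddAA
dAdAdd
dAAAAd
9) AAddAA
dAAdAd
dddAdA
AAAdAA
dAdAdd
dAAAAd
10) AAddAA
dAAdAd
dddAdA
AAddAA
ddAddd
dAdAAd
11) AAddAd
dAAddA
dddAdd
AAddAA
ddAddd
dAdAAd
12) AAddAd
dAAddA
dddddd
AAAAdA
ddAAdd
dAdAAd
13) AAddAd
dAAddA
dddddd
AAAAdA
ddAddd
dAAddd
14) AAddAd
AAAddA
AAdddd
dAAAdA
ddAddd
dAAddd
15) AAddAd
AAdddA
AdAAdd
dAdAdA
ddAddd
dAAddd
16) AAddAd
AAdddA
AdAAdd
dAdAdA
dAAddd
Addddd
17) AAddAd
AAdddA
AdAAdd
dddAdA
Addddd
AAdddd
18) AAddAd
AAdddA
AdAAdd
dddAdA
dddddd
dddddd
19) AAddAd
AAdddA
AdAAdd
dddAdA
dddAdd
ddAAAd
20) AAddAd
AAdddA
AdAAdd
dAdAdA
AAAAdd
dAAAAd
21) AAddAd
AAdddA
AdAAdd
dAdAdA
dAAAdd
AdAAAd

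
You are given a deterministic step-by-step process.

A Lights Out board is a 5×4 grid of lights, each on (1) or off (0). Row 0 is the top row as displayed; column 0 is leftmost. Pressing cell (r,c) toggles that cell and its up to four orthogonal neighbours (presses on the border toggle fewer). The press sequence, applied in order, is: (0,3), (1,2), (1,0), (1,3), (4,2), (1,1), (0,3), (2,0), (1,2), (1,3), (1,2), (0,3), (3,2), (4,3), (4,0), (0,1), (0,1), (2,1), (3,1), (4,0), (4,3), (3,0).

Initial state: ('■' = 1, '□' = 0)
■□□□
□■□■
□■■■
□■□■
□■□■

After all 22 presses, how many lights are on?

gen 0: ■□□□
□■□■
□■■■
□■□■
□■□■
gen 1: ■□■■
□■□□
□■■■
□■□■
□■□■
gen 2: ■□□■
□□■■
□■□■
□■□■
□■□■
gen 3: □□□■
■■■■
■■□■
□■□■
□■□■
gen 4: □□□□
■■□□
■■□□
□■□■
□■□■
gen 5: □□□□
■■□□
■■□□
□■■■
□□■□
gen 6: □■□□
□□■□
■□□□
□■■■
□□■□
gen 7: □■■■
□□■■
■□□□
□■■■
□□■□
gen 8: □■■■
■□■■
□■□□
■■■■
□□■□
gen 9: □■□■
■■□□
□■■□
■■■■
□□■□
gen 10: □■□□
■■■■
□■■■
■■■■
□□■□
gen 11: □■■□
■□□□
□■□■
■■■■
□□■□
gen 12: □■□■
■□□■
□■□■
■■■■
□□■□
gen 13: □■□■
■□□■
□■■■
■□□□
□□□□
gen 14: □■□■
■□□■
□■■■
■□□■
□□■■
gen 15: □■□■
■□□■
□■■■
□□□■
■■■■
gen 16: ■□■■
■■□■
□■■■
□□□■
■■■■
gen 17: □■□■
■□□■
□■■■
□□□■
■■■■
gen 18: □■□■
■■□■
■□□■
□■□■
■■■■
gen 19: □■□■
■■□■
■■□■
■□■■
■□■■
gen 20: □■□■
■■□■
■■□■
□□■■
□■■■
gen 21: □■□■
■■□■
■■□■
□□■□
□■□□
gen 22: □■□■
■■□■
□■□■
■■■□
■■□□

12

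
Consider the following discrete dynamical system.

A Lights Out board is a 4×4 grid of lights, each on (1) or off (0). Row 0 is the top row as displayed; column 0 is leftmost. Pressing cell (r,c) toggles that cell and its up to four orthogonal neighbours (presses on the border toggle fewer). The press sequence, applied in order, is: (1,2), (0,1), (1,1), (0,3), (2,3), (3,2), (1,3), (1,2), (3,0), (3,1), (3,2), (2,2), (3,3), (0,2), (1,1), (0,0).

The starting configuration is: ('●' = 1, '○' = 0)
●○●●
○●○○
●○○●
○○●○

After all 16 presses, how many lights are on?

t=0: ●○●●
○●○○
●○○●
○○●○
t=1: ●○○●
○○●●
●○●●
○○●○
t=2: ○●●●
○●●●
●○●●
○○●○
t=3: ○○●●
●○○●
●●●●
○○●○
t=4: ○○○○
●○○○
●●●●
○○●○
t=5: ○○○○
●○○●
●●○○
○○●●
t=6: ○○○○
●○○●
●●●○
○●○○
t=7: ○○○●
●○●○
●●●●
○●○○
t=8: ○○●●
●●○●
●●○●
○●○○
t=9: ○○●●
●●○●
○●○●
●○○○
t=10: ○○●●
●●○●
○○○●
○●●○
t=11: ○○●●
●●○●
○○●●
○○○●
t=12: ○○●●
●●●●
○●○○
○○●●
t=13: ○○●●
●●●●
○●○●
○○○○
t=14: ○●○○
●●○●
○●○●
○○○○
t=15: ○○○○
○○●●
○○○●
○○○○
t=16: ●●○○
●○●●
○○○●
○○○○

6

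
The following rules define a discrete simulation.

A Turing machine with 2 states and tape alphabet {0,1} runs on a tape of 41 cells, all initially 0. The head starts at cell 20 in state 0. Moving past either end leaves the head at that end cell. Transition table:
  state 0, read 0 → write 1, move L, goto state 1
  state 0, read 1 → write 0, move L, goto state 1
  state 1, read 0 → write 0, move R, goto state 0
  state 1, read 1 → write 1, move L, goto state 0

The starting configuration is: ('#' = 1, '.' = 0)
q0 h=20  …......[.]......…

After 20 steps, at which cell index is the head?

0) q0 h=20  …......[.]......…
1) q1 h=19  …......[.]#.....…
2) q0 h=20  …......[#]......…
3) q1 h=19  …......[.]......…
4) q0 h=20  …......[.]......…
5) q1 h=19  …......[.]#.....…
6) q0 h=20  …......[#]......…
7) q1 h=19  …......[.]......…
8) q0 h=20  …......[.]......…
9) q1 h=19  …......[.]#.....…
10) q0 h=20  …......[#]......…
11) q1 h=19  …......[.]......…
12) q0 h=20  …......[.]......…
13) q1 h=19  …......[.]#.....…
14) q0 h=20  …......[#]......…
15) q1 h=19  …......[.]......…
16) q0 h=20  …......[.]......…
17) q1 h=19  …......[.]#.....…
18) q0 h=20  …......[#]......…
19) q1 h=19  …......[.]......…
20) q0 h=20  …......[.]......…

20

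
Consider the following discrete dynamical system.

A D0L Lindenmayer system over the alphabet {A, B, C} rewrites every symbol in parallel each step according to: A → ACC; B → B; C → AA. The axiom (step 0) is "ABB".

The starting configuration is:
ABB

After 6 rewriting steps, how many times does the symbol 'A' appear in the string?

181

step 0: ABB
step 1: ACCBB
step 2: ACCAAAABB
step 3: ACCAAAAACCACCACCACCBB
step 4: ACCAAAAACCACCACCACCACCAAAAACCAAAAACCAAAAACCAAAABB
step 5: ACCAAAAACCACCACCACCACCAAAAACCAAAAACCAAAAACCAAAAACCAAAAACCA…CCAAAAACCACCACCACCACCAAAAACCACCACCACCACCAAAAACCACCACCACCBB  (len 125)
step 6: ACCAAAAACCACCACCACCACCAAAAACCAAAAACCAAAAACCAAAAACCAAAAACCA…AAACCAAAAACCAAAAACCACCACCACCACCAAAAACCAAAAACCAAAAACCAAAABB  (len 313)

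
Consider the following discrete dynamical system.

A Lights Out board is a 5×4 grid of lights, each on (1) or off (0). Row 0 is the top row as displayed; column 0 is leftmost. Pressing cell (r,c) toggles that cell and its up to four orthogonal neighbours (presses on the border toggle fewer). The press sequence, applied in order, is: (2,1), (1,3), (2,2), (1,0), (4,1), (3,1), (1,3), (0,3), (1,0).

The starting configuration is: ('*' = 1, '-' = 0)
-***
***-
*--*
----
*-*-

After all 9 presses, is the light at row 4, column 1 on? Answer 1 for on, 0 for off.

0

gen 0: -***
***-
*--*
----
*-*-
gen 1: -***
*-*-
-***
-*--
*-*-
gen 2: -**-
*--*
-**-
-*--
*-*-
gen 3: -**-
*-**
---*
-**-
*-*-
gen 4: ***-
-***
*--*
-**-
*-*-
gen 5: ***-
-***
*--*
--*-
-*--
gen 6: ***-
-***
**-*
**--
----
gen 7: ****
-*--
**--
**--
----
gen 8: **--
-*-*
**--
**--
----
gen 9: -*--
*--*
-*--
**--
----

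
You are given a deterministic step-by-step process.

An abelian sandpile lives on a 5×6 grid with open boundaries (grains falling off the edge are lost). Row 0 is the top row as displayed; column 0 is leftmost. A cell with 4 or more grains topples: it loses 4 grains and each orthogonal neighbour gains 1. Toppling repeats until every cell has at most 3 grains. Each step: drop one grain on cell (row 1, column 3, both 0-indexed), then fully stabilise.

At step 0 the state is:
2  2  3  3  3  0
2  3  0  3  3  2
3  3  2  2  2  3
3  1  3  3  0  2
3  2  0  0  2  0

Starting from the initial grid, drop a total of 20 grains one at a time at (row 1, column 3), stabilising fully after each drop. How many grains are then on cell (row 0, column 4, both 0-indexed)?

step 0: 2  2  3  3  3  0
2  3  0  3  3  2
3  3  2  2  2  3
3  1  3  3  0  2
3  2  0  0  2  0
step 1: 2  3  0  2  1  1
2  3  2  2  1  3
3  3  2  3  3  3
3  1  3  3  0  2
3  2  0  0  2  0
step 2: 2  3  0  2  1  1
2  3  2  3  1  3
3  3  2  3  3  3
3  1  3  3  0  2
3  2  0  0  2  0
step 3: 0  1  2  3  2  2
1  3  1  3  0  1
2  3  2  3  2  1
2  1  2  1  2  3
1  0  2  1  2  0
step 4: 0  1  3  0  3  2
1  3  2  2  1  1
2  3  3  0  3  1
2  1  2  2  2  3
1  0  2  1  2  0
step 5: 0  1  3  0  3  2
1  3  2  3  1  1
2  3  3  0  3  1
2  1  2  2  2  3
1  0  2  1  2  0
step 6: 0  1  3  1  3  2
1  3  3  0  2  1
2  3  3  1  3  1
2  1  2  2  2  3
1  0  2  1  2  0
step 7: 0  1  3  1  3  2
1  3  3  1  2  1
2  3  3  1  3  1
2  1  2  2  2  3
1  0  2  1  2  0
step 8: 0  1  3  1  3  2
1  3  3  2  2  1
2  3  3  1  3  1
2  1  2  2  2  3
1  0  2  1  2  0
step 9: 0  1  3  1  3  2
1  3  3  3  2  1
2  3  3  1  3  1
2  1  2  2  2  3
1  0  2  1  2  0
step 10: 0  3  0  3  3  2
2  1  3  1  3  1
3  1  1  3  3  1
2  2  3  2  2  3
1  0  2  1  2  0
step 11: 0  3  0  3  3  2
2  1  3  2  3  1
3  1  1  3  3  1
2  2  3  2  2  3
1  0  2  1  2  0
step 12: 0  3  0  3  3  2
2  1  3  3  3  1
3  1  1  3  3  1
2  2  3  2  2  3
1  0  2  1  2  0
step 13: 0  3  2  2  1  3
2  2  1  0  3  2
3  1  3  2  1  2
2  2  3  3  3  3
1  0  2  1  2  0
step 14: 0  3  2  2  1  3
2  2  1  1  3  2
3  1  3  2  1  2
2  2  3  3  3  3
1  0  2  1  2  0
step 15: 0  3  2  2  1  3
2  2  1  2  3  2
3  1  3  2  1  2
2  2  3  3  3  3
1  0  2  1  2  0
step 16: 0  3  2  2  1  3
2  2  1  3  3  2
3  1  3  2  1  2
2  2  3  3  3  3
1  0  2  1  2  0
step 17: 0  3  2  3  2  3
2  2  2  1  0  3
3  1  3  3  2  2
2  2  3  3  3  3
1  0  2  1  2  0
step 18: 0  3  2  3  2  3
2  2  2  2  0  3
3  1  3  3  2  2
2  2  3  3  3  3
1  0  2  1  2  0
step 19: 0  3  2  3  2  3
2  2  2  3  0  3
3  1  3  3  2  2
2  2  3  3  3  3
1  0  2  1  2  0
step 20: 1  1  1  3  1  1
3  0  3  1  1  2
3  3  3  0  3  1
2  3  1  3  2  1
1  0  3  2  3  1

1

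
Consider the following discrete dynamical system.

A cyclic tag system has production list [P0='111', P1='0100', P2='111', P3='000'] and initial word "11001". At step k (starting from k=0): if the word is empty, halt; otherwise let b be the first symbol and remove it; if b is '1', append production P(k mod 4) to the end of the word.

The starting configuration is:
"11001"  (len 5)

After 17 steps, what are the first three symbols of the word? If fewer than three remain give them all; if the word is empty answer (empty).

001

t=0: "11001"  (len 5)
t=1: "1001111"  (len 7)
t=2: "0011110100"  (len 10)
t=3: "011110100"  (len 9)
t=4: "11110100"  (len 8)
t=5: "1110100111"  (len 10)
t=6: "1101001110100"  (len 13)
t=7: "101001110100111"  (len 15)
t=8: "01001110100111000"  (len 17)
t=9: "1001110100111000"  (len 16)
t=10: "0011101001110000100"  (len 19)
t=11: "011101001110000100"  (len 18)
t=12: "11101001110000100"  (len 17)
t=13: "1101001110000100111"  (len 19)
t=14: "1010011100001001110100"  (len 22)
t=15: "010011100001001110100111"  (len 24)
t=16: "10011100001001110100111"  (len 23)
t=17: "0011100001001110100111111"  (len 25)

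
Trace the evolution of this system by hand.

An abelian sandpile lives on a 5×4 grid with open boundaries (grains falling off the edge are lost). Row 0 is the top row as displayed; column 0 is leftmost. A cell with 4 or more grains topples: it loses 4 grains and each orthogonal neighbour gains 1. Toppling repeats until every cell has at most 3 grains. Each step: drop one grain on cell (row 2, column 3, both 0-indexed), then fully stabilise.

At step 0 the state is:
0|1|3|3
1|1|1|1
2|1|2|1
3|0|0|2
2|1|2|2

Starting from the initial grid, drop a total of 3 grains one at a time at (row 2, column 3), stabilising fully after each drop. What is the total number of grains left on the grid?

31

[0] 0|1|3|3
1|1|1|1
2|1|2|1
3|0|0|2
2|1|2|2
[1] 0|1|3|3
1|1|1|1
2|1|2|2
3|0|0|2
2|1|2|2
[2] 0|1|3|3
1|1|1|1
2|1|2|3
3|0|0|2
2|1|2|2
[3] 0|1|3|3
1|1|1|2
2|1|3|0
3|0|0|3
2|1|2|2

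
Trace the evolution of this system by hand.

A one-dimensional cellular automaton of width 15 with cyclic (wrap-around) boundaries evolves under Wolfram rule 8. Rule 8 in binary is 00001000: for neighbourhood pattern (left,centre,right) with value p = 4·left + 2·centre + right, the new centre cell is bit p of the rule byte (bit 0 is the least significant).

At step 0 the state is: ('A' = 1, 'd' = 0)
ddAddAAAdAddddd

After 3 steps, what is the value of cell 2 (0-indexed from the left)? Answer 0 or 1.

gen 0: ddAddAAAdAddddd
gen 1: dddddAddddddddd
gen 2: ddddddddddddddd
gen 3: ddddddddddddddd

0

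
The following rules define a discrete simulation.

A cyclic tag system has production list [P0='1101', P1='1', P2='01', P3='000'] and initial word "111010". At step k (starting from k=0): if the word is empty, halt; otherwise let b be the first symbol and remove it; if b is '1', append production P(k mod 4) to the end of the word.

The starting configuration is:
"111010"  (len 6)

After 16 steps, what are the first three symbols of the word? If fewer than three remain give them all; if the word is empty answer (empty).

t=0: "111010"  (len 6)
t=1: "110101101"  (len 9)
t=2: "101011011"  (len 9)
t=3: "0101101101"  (len 10)
t=4: "101101101"  (len 9)
t=5: "011011011101"  (len 12)
t=6: "11011011101"  (len 11)
t=7: "101101110101"  (len 12)
t=8: "01101110101000"  (len 14)
t=9: "1101110101000"  (len 13)
t=10: "1011101010001"  (len 13)
t=11: "01110101000101"  (len 14)
t=12: "1110101000101"  (len 13)
t=13: "1101010001011101"  (len 16)
t=14: "1010100010111011"  (len 16)
t=15: "01010001011101101"  (len 17)
t=16: "1010001011101101"  (len 16)

101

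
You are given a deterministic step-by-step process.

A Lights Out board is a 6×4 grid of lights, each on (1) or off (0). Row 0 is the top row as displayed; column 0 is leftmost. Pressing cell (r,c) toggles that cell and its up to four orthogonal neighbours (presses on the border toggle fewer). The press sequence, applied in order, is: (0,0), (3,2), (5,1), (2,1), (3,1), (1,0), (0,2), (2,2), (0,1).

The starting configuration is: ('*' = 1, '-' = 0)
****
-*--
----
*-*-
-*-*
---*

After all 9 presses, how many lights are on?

13

gen 0: ****
-*--
----
*-*-
-*-*
---*
gen 1: --**
**--
----
*-*-
-*-*
---*
gen 2: --**
**--
--*-
**-*
-***
---*
gen 3: --**
**--
--*-
**-*
--**
****
gen 4: --**
*---
**--
*--*
--**
****
gen 5: --**
*---
*---
-***
-***
****
gen 6: *-**
-*--
----
-***
-***
****
gen 7: **--
-**-
----
-***
-***
****
gen 8: **--
-*--
-***
-*-*
-***
****
gen 9: --*-
----
-***
-*-*
-***
****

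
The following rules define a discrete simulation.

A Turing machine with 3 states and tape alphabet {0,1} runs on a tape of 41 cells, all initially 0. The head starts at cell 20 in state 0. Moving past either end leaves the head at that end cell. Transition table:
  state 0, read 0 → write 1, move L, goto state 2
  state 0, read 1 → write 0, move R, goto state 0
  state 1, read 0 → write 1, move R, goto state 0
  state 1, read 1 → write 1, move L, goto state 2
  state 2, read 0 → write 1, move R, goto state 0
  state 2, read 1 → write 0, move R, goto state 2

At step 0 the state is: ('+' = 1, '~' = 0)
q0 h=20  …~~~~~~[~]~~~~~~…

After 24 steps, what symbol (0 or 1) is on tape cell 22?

[0] q0 h=20  …~~~~~~[~]~~~~~~…
[1] q2 h=19  …~~~~~~[~]+~~~~~…
[2] q0 h=20  …~~~~~+[+]~~~~~~…
[3] q0 h=21  …~~~~+~[~]~~~~~~…
[4] q2 h=20  …~~~~~+[~]+~~~~~…
[5] q0 h=21  …~~~~++[+]~~~~~~…
[6] q0 h=22  …~~~++~[~]~~~~~~…
[7] q2 h=21  …~~~~++[~]+~~~~~…
[8] q0 h=22  …~~~+++[+]~~~~~~…
[9] q0 h=23  …~~+++~[~]~~~~~~…
[10] q2 h=22  …~~~+++[~]+~~~~~…
[11] q0 h=23  …~~++++[+]~~~~~~…
[12] q0 h=24  …~++++~[~]~~~~~~…
[13] q2 h=23  …~~++++[~]+~~~~~…
[14] q0 h=24  …~+++++[+]~~~~~~…
[15] q0 h=25  …+++++~[~]~~~~~~…
[16] q2 h=24  …~+++++[~]+~~~~~…
[17] q0 h=25  …++++++[+]~~~~~~…
[18] q0 h=26  …+++++~[~]~~~~~~…
[19] q2 h=25  …++++++[~]+~~~~~…
[20] q0 h=26  …++++++[+]~~~~~~…
[21] q0 h=27  …+++++~[~]~~~~~~…
[22] q2 h=26  …++++++[~]+~~~~~…
[23] q0 h=27  …++++++[+]~~~~~~…
[24] q0 h=28  …+++++~[~]~~~~~~…

1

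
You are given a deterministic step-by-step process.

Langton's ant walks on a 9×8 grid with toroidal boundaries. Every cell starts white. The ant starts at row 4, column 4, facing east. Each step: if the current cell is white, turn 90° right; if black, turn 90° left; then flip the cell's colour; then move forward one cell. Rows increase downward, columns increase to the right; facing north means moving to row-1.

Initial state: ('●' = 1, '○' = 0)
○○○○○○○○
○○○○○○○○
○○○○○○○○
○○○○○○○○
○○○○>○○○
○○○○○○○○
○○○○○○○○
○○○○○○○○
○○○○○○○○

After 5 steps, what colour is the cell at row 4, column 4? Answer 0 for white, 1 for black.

step 0: ○○○○○○○○
○○○○○○○○
○○○○○○○○
○○○○○○○○
○○○○>○○○
○○○○○○○○
○○○○○○○○
○○○○○○○○
○○○○○○○○
step 1: ○○○○○○○○
○○○○○○○○
○○○○○○○○
○○○○○○○○
○○○○●○○○
○○○○v○○○
○○○○○○○○
○○○○○○○○
○○○○○○○○
step 2: ○○○○○○○○
○○○○○○○○
○○○○○○○○
○○○○○○○○
○○○○●○○○
○○○<●○○○
○○○○○○○○
○○○○○○○○
○○○○○○○○
step 3: ○○○○○○○○
○○○○○○○○
○○○○○○○○
○○○○○○○○
○○○^●○○○
○○○●●○○○
○○○○○○○○
○○○○○○○○
○○○○○○○○
step 4: ○○○○○○○○
○○○○○○○○
○○○○○○○○
○○○○○○○○
○○○●>○○○
○○○●●○○○
○○○○○○○○
○○○○○○○○
○○○○○○○○
step 5: ○○○○○○○○
○○○○○○○○
○○○○○○○○
○○○○^○○○
○○○●○○○○
○○○●●○○○
○○○○○○○○
○○○○○○○○
○○○○○○○○

0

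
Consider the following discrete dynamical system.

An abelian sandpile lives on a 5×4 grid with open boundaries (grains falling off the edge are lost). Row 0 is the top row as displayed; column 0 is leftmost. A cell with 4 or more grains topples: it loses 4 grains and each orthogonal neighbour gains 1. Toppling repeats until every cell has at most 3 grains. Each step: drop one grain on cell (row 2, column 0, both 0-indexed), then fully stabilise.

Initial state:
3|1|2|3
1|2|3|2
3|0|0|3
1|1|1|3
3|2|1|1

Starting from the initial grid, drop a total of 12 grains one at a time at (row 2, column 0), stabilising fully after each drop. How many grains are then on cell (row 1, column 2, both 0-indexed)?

t=0: 3|1|2|3
1|2|3|2
3|0|0|3
1|1|1|3
3|2|1|1
t=1: 3|1|2|3
2|2|3|2
0|1|0|3
2|1|1|3
3|2|1|1
t=2: 3|1|2|3
2|2|3|2
1|1|0|3
2|1|1|3
3|2|1|1
t=3: 3|1|2|3
2|2|3|2
2|1|0|3
2|1|1|3
3|2|1|1
t=4: 3|1|2|3
2|2|3|2
3|1|0|3
2|1|1|3
3|2|1|1
t=5: 3|1|2|3
3|2|3|2
0|2|0|3
3|1|1|3
3|2|1|1
t=6: 3|1|2|3
3|2|3|2
1|2|0|3
3|1|1|3
3|2|1|1
t=7: 3|1|2|3
3|2|3|2
2|2|0|3
3|1|1|3
3|2|1|1
t=8: 3|1|2|3
3|2|3|2
3|2|0|3
3|1|1|3
3|2|1|1
t=9: 0|2|2|3
1|3|3|2
2|3|0|3
1|2|1|3
0|3|1|1
t=10: 0|2|2|3
1|3|3|2
3|3|0|3
1|2|1|3
0|3|1|1
t=11: 0|3|3|3
3|1|0|3
1|1|2|3
2|3|1|3
0|3|1|1
t=12: 0|3|3|3
3|1|0|3
2|1|2|3
2|3|1|3
0|3|1|1

0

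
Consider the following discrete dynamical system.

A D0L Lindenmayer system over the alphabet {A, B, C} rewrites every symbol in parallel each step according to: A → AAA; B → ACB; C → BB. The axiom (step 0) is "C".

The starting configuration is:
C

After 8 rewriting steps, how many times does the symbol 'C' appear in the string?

gen 0: C
gen 1: BB
gen 2: ACBACB
gen 3: AAABBACBAAABBACB
gen 4: AAAAAAAAAACBACBAAABBACBAAAAAAAAAACBACBAAABBACB
gen 5: AAAAAAAAAAAAAAAAAAAAAAAAAAAAAABBACBAAABBACBAAAAAAAAAACBACB…AAAAAAAAAAAAAAAAAAAAAABBACBAAABBACBAAAAAAAAAACBACBAAABBACB  (len 132)
gen 6: AAAAAAAAAAAAAAAAAAAAAAAAAAAAAAAAAAAAAAAAAAAAAAAAAAAAAAAAAA…AAAAAAAAAAAAAAAAAAAAAABBACBAAABBACBAAAAAAAAAACBACBAAABBACB  (len 386)
gen 7: AAAAAAAAAAAAAAAAAAAAAAAAAAAAAAAAAAAAAAAAAAAAAAAAAAAAAAAAAA…AAAAAAAAAAAAAAAAAAAAAABBACBAAABBACBAAAAAAAAAACBACBAAABBACB  (len 1136)
gen 8: AAAAAAAAAAAAAAAAAAAAAAAAAAAAAAAAAAAAAAAAAAAAAAAAAAAAAAAAAA…AAAAAAAAAAAAAAAAAAAAAABBACBAAABBACBAAAAAAAAAACBACBAAABBACB  (len 3366)

86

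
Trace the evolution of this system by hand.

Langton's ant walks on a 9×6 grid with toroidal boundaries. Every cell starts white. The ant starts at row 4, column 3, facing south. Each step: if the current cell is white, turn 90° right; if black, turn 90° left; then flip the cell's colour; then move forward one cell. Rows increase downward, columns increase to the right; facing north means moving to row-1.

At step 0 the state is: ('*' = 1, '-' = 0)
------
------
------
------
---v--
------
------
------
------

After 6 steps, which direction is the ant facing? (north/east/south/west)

k=0  ------
------
------
------
---v--
------
------
------
------
k=1  ------
------
------
------
--<*--
------
------
------
------
k=2  ------
------
------
--^---
--**--
------
------
------
------
k=3  ------
------
------
--*>--
--**--
------
------
------
------
k=4  ------
------
------
--**--
--*v--
------
------
------
------
k=5  ------
------
------
--**--
--*->-
------
------
------
------
k=6  ------
------
------
--**--
--*-*-
----v-
------
------
------

south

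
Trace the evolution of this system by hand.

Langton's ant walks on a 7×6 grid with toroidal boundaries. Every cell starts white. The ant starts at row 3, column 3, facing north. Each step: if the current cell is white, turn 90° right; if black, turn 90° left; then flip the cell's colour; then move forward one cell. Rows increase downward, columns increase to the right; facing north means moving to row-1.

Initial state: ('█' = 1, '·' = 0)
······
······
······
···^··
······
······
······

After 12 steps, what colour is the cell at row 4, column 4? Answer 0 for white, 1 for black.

step 0: ······
······
······
···^··
······
······
······
step 1: ······
······
······
···█>·
······
······
······
step 2: ······
······
······
···██·
····v·
······
······
step 3: ······
······
······
···██·
···<█·
······
······
step 4: ······
······
······
···^█·
···██·
······
······
step 5: ······
······
······
··<·█·
···██·
······
······
step 6: ······
······
··^···
··█·█·
···██·
······
······
step 7: ······
······
··█>··
··█·█·
···██·
······
······
step 8: ······
······
··██··
··█v█·
···██·
······
······
step 9: ······
······
··██··
··<██·
···██·
······
······
step 10: ······
······
··██··
···██·
··v██·
······
······
step 11: ······
······
··██··
···██·
·<███·
······
······
step 12: ······
······
··██··
·^·██·
·████·
······
······

1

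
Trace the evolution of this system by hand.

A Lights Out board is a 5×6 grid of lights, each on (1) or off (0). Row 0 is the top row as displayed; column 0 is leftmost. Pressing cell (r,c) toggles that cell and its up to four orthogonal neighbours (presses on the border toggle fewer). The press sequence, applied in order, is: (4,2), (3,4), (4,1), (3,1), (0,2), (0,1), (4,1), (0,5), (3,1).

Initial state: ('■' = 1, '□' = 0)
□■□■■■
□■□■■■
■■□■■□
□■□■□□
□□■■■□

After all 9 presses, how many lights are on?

t=0: □■□■■■
□■□■■■
■■□■■□
□■□■□□
□□■■■□
t=1: □■□■■■
□■□■■■
■■□■■□
□■■■□□
□■□□■□
t=2: □■□■■■
□■□■■■
■■□■□□
□■■□■■
□■□□□□
t=3: □■□■■■
□■□■■■
■■□■□□
□□■□■■
■□■□□□
t=4: □■□■■■
□■□■■■
■□□■□□
■■□□■■
■■■□□□
t=5: □□■□■■
□■■■■■
■□□■□□
■■□□■■
■■■□□□
t=6: ■■□□■■
□□■■■■
■□□■□□
■■□□■■
■■■□□□
t=7: ■■□□■■
□□■■■■
■□□■□□
■□□□■■
□□□□□□
t=8: ■■□□□□
□□■■■□
■□□■□□
■□□□■■
□□□□□□
t=9: ■■□□□□
□□■■■□
■■□■□□
□■■□■■
□■□□□□

13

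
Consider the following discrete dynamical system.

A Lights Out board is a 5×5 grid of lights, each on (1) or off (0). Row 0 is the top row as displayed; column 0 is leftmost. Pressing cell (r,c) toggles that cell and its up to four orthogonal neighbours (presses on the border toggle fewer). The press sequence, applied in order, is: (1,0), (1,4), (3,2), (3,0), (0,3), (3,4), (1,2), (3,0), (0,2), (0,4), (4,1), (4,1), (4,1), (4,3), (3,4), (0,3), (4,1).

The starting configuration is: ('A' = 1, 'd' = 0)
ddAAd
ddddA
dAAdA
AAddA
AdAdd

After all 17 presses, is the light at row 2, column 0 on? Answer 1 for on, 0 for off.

1

k=0  ddAAd
ddddA
dAAdA
AAddA
AdAdd
k=1  AdAAd
AAddA
AAAdA
AAddA
AdAdd
k=2  AdAAA
AAdAd
AAAdd
AAddA
AdAdd
k=3  AdAAA
AAdAd
AAddd
AdAAA
Adddd
k=4  AdAAA
AAdAd
dAddd
dAAAA
ddddd
k=5  Adddd
AAddd
dAddd
dAAAA
ddddd
k=6  Adddd
AAddd
dAddA
dAAdd
ddddA
k=7  AdAdd
AdAAd
dAAdA
dAAdd
ddddA
k=8  AdAdd
AdAAd
AAAdA
AdAdd
AdddA
k=9  AAdAd
AddAd
AAAdA
AdAdd
AdddA
k=10  AAddA
AddAA
AAAdA
AdAdd
AdddA
k=11  AAddA
AddAA
AAAdA
AAAdd
dAAdA
k=12  AAddA
AddAA
AAAdA
AdAdd
AdddA
k=13  AAddA
AddAA
AAAdA
AAAdd
dAAdA
k=14  AAddA
AddAA
AAAdA
AAAAd
dAdAd
k=15  AAddA
AddAA
AAAdd
AAAdA
dAdAA
k=16  AAAAd
AdddA
AAAdd
AAAdA
dAdAA
k=17  AAAAd
AdddA
AAAdd
AdAdA
AdAAA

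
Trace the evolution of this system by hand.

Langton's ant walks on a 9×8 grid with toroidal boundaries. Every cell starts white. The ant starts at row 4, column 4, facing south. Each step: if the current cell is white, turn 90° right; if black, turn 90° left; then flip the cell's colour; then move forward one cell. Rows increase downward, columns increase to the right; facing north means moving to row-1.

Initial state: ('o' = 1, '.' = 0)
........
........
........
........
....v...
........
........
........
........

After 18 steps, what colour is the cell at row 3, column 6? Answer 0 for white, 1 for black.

[0] ........
........
........
........
....v...
........
........
........
........
[1] ........
........
........
........
...<o...
........
........
........
........
[2] ........
........
........
...^....
...oo...
........
........
........
........
[3] ........
........
........
...o>...
...oo...
........
........
........
........
[4] ........
........
........
...oo...
...ov...
........
........
........
........
[5] ........
........
........
...oo...
...o.>..
........
........
........
........
[6] ........
........
........
...oo...
...o.o..
.....v..
........
........
........
[7] ........
........
........
...oo...
...o.o..
....<o..
........
........
........
[8] ........
........
........
...oo...
...o^o..
....oo..
........
........
........
[9] ........
........
........
...oo...
...oo>..
....oo..
........
........
........
[10] ........
........
........
...oo^..
...oo...
....oo..
........
........
........
[11] ........
........
........
...ooo>.
...oo...
....oo..
........
........
........
[12] ........
........
........
...oooo.
...oo.v.
....oo..
........
........
........
[13] ........
........
........
...oooo.
...oo<o.
....oo..
........
........
........
[14] ........
........
........
...oo^o.
...oooo.
....oo..
........
........
........
[15] ........
........
........
...o<.o.
...oooo.
....oo..
........
........
........
[16] ........
........
........
...o..o.
...ovoo.
....oo..
........
........
........
[17] ........
........
........
...o..o.
...o.>o.
....oo..
........
........
........
[18] ........
........
........
...o.^o.
...o..o.
....oo..
........
........
........

1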